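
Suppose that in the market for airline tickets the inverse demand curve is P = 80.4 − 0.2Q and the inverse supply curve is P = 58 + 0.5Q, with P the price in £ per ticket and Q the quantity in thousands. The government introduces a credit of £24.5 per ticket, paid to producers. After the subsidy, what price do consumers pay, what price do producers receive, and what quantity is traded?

Rewrite in direct form: Qd = 402 − 5P and Qs = 2P − 116.
Before the subsidy: set 402 − 5P = 2P − 116 → P* = £74, Q* = 32.
With a per-unit subsidy paid to producers, each receives P + 24.5 per unit sold, so supply becomes Qs = 2(P + 24.5) − 116.
New equilibrium: consumers pay £67, producers receive £91.5, Q = 67. (Wedge: Pb − Ps = −24.5.)

Consumers pay £67; producers receive £91.5; quantity = 67.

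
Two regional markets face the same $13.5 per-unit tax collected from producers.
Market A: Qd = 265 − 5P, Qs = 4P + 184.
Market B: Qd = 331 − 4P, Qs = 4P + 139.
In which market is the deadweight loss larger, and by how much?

Market A: pre-tax P* = $9, Q* = 220; post-tax Q = 190; deadweight loss = $202.5.
Market B: pre-tax P* = $24, Q* = 235; post-tax Q = 208; deadweight loss = $182.25.
Difference: $202.5 vs $182.25 → market A is larger by $20.25.

Market A, by $20.25.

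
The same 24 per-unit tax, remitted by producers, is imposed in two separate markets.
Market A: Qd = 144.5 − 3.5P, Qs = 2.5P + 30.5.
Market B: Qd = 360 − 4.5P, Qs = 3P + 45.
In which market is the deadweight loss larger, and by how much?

Market B, by 98.4.

Market A: pre-tax P* = 19, Q* = 78; post-tax Q = 43; deadweight loss = 420.
Market B: pre-tax P* = 42, Q* = 171; post-tax Q = 127.8; deadweight loss = 518.4.
Difference: 420 vs 518.4 → market B is larger by 98.4.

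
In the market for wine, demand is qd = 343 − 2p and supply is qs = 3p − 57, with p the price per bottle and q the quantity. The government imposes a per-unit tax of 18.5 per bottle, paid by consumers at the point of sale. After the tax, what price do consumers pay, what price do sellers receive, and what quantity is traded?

Consumers pay 91.1; sellers receive 72.6; quantity = 160.8.

Without the tax, 343 − 2p = 3p − 57 gives 5p = 400, so p* = 80 and q* = 183.
With the tax collected from consumers, demand (in seller-price terms) shifts: qd = 343 − 2(p + 18.5).
New equilibrium: consumers pay 91.1, sellers receive 72.6, q = 160.8. (Wedge: pb − ps = 18.5.)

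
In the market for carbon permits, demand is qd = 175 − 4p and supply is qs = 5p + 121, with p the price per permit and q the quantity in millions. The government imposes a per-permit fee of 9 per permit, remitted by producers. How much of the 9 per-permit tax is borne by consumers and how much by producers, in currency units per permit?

Without the tax, 175 − 4p = 5p + 121 gives 9p = 54, so p* = 6 and q* = 151.
With the tax collected from producers, supply shifts: qs = 5(p − 9) + 121.
New equilibrium: consumers pay 11, producers receive 2, q = 131. (Wedge: pb − ps = 9.)
Burden on consumers: 5; on producers: 4. (They sum to 9.)
The less price-elastic side of the market bears the larger share of a per-unit tax.

Consumers bear 5 per permit; producers bear 4 per permit.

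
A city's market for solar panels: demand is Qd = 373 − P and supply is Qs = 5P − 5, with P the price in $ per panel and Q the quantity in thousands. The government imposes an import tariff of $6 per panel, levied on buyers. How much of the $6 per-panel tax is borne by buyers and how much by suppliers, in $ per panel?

Buyers bear $5 per panel; suppliers bear $1 per panel.

Without the tax, 373 − P = 5P − 5 gives 6P = 378, so P* = $63 and Q* = 310.
With the tax collected from buyers, demand (in seller-price terms) shifts: Qd = 373 − (P + 6).
New equilibrium: buyers pay $68, suppliers receive $62, Q = 305. (Wedge: Pb − Ps = 6.)
Burden on buyers: $5; on suppliers: $1. (They sum to $6.)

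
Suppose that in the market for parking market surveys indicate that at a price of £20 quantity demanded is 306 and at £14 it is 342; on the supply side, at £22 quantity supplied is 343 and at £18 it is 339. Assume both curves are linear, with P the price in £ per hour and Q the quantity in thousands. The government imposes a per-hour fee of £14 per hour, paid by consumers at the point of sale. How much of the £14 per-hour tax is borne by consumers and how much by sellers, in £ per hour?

Consumers bear £2 per hour; sellers bear £12 per hour.

Demand slope: (342 − 306)/(14 − 20) = -6, so Qd = 426 − 6P.
Supply slope: (339 − 343)/(18 − 22) = 1, so Qs = P + 321.
Before the tax: set 426 − 6P = P + 321 → P* = £15, Q* = 336.
With the tax collected from consumers, demand (in seller-price terms) shifts: Qd = 426 − 6(P + 14).
Solving gives Q = 324 with consumers paying £17 and sellers receiving £3 (the £14 wedge).
Burden on consumers: £2; on sellers: £12. (They sum to £14.)
The less price-elastic side of the market bears the larger share of a per-unit tax.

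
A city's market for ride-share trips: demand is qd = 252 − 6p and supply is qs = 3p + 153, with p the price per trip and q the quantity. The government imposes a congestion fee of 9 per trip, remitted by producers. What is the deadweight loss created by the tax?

Deadweight loss = 81.

Before the tax: set 252 − 6p = 3p + 153 → p* = 11, q* = 186.
With the tax collected from producers, supply shifts: qs = 3(p − 9) + 153.
New equilibrium: buyers pay 14, producers receive 5, q = 168. (Wedge: pb − ps = 9.)
Quantity falls by |ΔQ| = |186 − 168| = 18.
DWL = ½ · t · |ΔQ| = ½ · 9 · 18 = 81.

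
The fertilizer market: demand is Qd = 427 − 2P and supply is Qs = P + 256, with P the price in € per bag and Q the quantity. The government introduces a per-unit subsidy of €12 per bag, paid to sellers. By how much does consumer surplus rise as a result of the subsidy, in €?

Consumer surplus rises by €1268.

Without the subsidy, 427 − 2P = P + 256 gives 3P = 171, so P* = €57 and Q* = 313.
With a per-unit subsidy paid to sellers, each receives P + 12 per unit sold, so supply becomes Qs = (P + 12) + 256.
Solving gives Q = 321 with consumers paying €53 and sellers receiving €65 (the €12 wedge).
ΔCS is the trapezoid between Q = 321 and Q = 313 of height €4: ½ · (313 + 321) · 4 = €1268.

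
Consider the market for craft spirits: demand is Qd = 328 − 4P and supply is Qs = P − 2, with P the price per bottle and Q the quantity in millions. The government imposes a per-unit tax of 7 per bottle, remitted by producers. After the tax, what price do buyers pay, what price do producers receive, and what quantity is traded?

Before the tax: set 328 − 4P = P − 2 → P* = 66, Q* = 64.
With the tax collected from producers, supply shifts: Qs = (P − 7) − 2.
Solving gives Q = 58.4 with buyers paying 67.4 and producers receiving 60.4 (the 7 wedge).
The less price-elastic side of the market bears the larger share of a per-unit tax.

Buyers pay 67.4; producers receive 60.4; quantity = 58.4.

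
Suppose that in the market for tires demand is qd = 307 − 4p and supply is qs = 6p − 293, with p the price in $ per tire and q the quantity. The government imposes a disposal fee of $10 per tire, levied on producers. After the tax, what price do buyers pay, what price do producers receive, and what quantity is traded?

Buyers pay $66; producers receive $56; quantity = 43.

Without the tax, 307 − 4p = 6p − 293 gives 10p = 600, so p* = $60 and q* = 67.
With the tax collected from producers, supply shifts: qs = 6(p − 10) − 293.
New equilibrium: buyers pay $66, producers receive $56, q = 43. (Wedge: pb − ps = 10.)
The less price-elastic side of the market bears the larger share of a per-unit tax.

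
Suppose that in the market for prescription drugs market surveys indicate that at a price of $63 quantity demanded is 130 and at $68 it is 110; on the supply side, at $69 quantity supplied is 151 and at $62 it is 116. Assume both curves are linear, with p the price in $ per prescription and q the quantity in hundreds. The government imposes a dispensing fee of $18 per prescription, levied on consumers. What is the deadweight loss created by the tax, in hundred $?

Deadweight loss = $360 hundred.

Demand slope: (110 − 130)/(68 − 63) = -4, so qd = 382 − 4p.
Supply slope: (116 − 151)/(62 − 69) = 5, so qs = 5p − 194.
Without the tax, 382 − 4p = 5p − 194 gives 9p = 576, so p* = $64 and q* = 126.
With the tax collected from consumers, demand (in seller-price terms) shifts: qd = 382 − 4(p + 18).
New equilibrium: consumers pay $74, sellers receive $56, q = 86. (Wedge: pb − ps = 18.)
Quantity falls by |ΔQ| = |126 − 86| = 40.
DWL = ½ · t · |ΔQ| = ½ · 18 · 40 = $360.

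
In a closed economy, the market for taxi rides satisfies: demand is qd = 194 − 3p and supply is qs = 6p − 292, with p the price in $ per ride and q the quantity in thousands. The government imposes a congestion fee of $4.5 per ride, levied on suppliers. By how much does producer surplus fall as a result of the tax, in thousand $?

Without the tax, 194 − 3p = 6p − 292 gives 9p = 486, so p* = $54 and q* = 32.
With the tax collected from suppliers, supply shifts: qs = 6(p − 4.5) − 292.
New equilibrium: buyers pay $57, suppliers receive $52.5, q = 23. (Wedge: pb − ps = 4.5.)
ΔPS is the trapezoid between Q = 23 and Q = 32 of height $1.5: ½ · (32 + 23) · 1.5 = $41.25.

Producer surplus falls by $41.25 thousand.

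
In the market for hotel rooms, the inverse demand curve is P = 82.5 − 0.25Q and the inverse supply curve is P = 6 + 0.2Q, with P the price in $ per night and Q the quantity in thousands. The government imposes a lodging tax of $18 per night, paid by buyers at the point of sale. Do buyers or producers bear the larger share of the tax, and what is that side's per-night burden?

Buyers bear the larger share: $10 per night.

Inverting to Q(P) form: Qd = 330 − 4P; Qs = 5P − 30.
Before the tax: set 330 − 4P = 5P − 30 → P* = $40, Q* = 170.
With the tax collected from buyers, demand (in seller-price terms) shifts: Qd = 330 − 4(P + 18).
New equilibrium: buyers pay $50, producers receive $32, Q = 130. (Wedge: Pb − Ps = 18.)
Per-night burden: buyers $10, producers $8.
Buyers take the larger share because demand is less price-elastic here (demand slope 4 vs supply slope 5).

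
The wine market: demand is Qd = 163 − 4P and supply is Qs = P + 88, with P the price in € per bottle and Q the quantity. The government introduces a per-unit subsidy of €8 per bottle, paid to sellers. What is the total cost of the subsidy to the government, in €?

Without the subsidy, 163 − 4P = P + 88 gives 5P = 75, so P* = €15 and Q* = 103.
With a per-unit subsidy paid to sellers, each receives P + 8 per unit sold, so supply becomes Qs = (P + 8) + 88.
New equilibrium: consumers pay €13.4, sellers receive €21.4, Q = 109.4. (Wedge: Pb − Ps = −8.)
Outlay = t · Q = 8 · 109.4 = €875.2.

Government outlay = €875.2.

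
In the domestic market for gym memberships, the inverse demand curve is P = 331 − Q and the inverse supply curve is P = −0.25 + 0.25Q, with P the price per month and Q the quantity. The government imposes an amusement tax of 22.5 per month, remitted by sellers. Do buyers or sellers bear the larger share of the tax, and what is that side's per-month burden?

Buyers bear the larger share: 18 per month.

Inverting to Q(P) form: Qd = 331 − P; Qs = 4P + 1.
Before the tax: set 331 − P = 4P + 1 → P* = 66, Q* = 265.
With the tax collected from sellers, supply shifts: Qs = 4(P − 22.5) + 1.
New equilibrium: buyers pay 84, sellers receive 61.5, Q = 247. (Wedge: Pb − Ps = 22.5.)
Per-month burden: buyers 18, sellers 4.5.
Buyers take the larger share because demand is less price-elastic here (demand slope 1 vs supply slope 4).
The less price-elastic side of the market bears the larger share of a per-unit tax.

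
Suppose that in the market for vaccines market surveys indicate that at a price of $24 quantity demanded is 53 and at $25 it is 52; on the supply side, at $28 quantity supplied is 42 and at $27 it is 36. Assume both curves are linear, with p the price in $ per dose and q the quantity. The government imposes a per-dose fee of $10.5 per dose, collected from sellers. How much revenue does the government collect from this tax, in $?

Tax revenue = $409.5.

Demand slope: (52 − 53)/(25 − 24) = -1, so qd = 77 − p.
Supply slope: (36 − 42)/(27 − 28) = 6, so qs = 6p − 126.
Without the tax, 77 − p = 6p − 126 gives 7p = 203, so p* = $29 and q* = 48.
With the tax collected from sellers, supply shifts: qs = 6(p − 10.5) − 126.
Solving gives q = 39 with buyers paying $38 and sellers receiving $27.5 (the $10.5 wedge).
Revenue = t · Q = 10.5 · 39 = $409.5.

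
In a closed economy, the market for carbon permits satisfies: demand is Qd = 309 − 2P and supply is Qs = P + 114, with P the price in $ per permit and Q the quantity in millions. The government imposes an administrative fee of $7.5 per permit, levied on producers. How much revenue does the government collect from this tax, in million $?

Before the tax: set 309 − 2P = P + 114 → P* = $65, Q* = 179.
With the tax collected from producers, supply shifts: Qs = (P − 7.5) + 114.
New equilibrium: consumers pay $67.5, producers receive $60, Q = 174. (Wedge: Pb − Ps = 7.5.)
Revenue = t · Q = 7.5 · 174 = $1305.

Tax revenue = $1305 million.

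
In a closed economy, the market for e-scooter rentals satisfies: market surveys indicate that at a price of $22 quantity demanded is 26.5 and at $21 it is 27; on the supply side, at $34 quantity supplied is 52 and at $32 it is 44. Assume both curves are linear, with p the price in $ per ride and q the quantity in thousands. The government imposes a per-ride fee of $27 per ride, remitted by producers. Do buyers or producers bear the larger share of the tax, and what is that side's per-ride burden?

Demand slope: (27 − 26.5)/(21 − 22) = -0.5, so qd = 37.5 − 0.5p.
Supply slope: (44 − 52)/(32 − 34) = 4, so qs = 4p − 84.
Without the tax, 37.5 − 0.5p = 4p − 84 gives 4.5p = 121.5, so p* = $27 and q* = 24.
With the tax collected from producers, supply shifts: qs = 4(p − 27) − 84.
Solving gives q = 12 with buyers paying $51 and producers receiving $24 (the $27 wedge).
Per-ride burden: buyers $24, producers $3.
Buyers take the larger share because demand is less price-elastic here (demand slope 0.5 vs supply slope 4).
The less price-elastic side of the market bears the larger share of a per-unit tax.

Buyers bear the larger share: $24 per ride.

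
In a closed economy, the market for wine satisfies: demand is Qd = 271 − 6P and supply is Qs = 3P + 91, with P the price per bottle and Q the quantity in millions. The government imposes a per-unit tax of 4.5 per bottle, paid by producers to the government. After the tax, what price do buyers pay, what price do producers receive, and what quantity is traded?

Buyers pay 21.5; producers receive 17; quantity = 142.

Without the tax, 271 − 6P = 3P + 91 gives 9P = 180, so P* = 20 and Q* = 151.
With the tax collected from producers, supply shifts: Qs = 3(P − 4.5) + 91.
Solving gives Q = 142 with buyers paying 21.5 and producers receiving 17 (the 4.5 wedge).
The less price-elastic side of the market bears the larger share of a per-unit tax.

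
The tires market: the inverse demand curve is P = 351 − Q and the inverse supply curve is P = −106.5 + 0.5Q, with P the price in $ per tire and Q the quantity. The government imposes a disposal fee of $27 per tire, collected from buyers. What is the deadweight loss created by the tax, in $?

Inverting to Q(P) form: Qd = 351 − P; Qs = 2P + 213.
Before the tax: set 351 − P = 2P + 213 → P* = $46, Q* = 305.
With the tax collected from buyers, demand (in seller-price terms) shifts: Qd = 351 − (P + 27).
New equilibrium: buyers pay $64, suppliers receive $37, Q = 287. (Wedge: Pb − Ps = 27.)
Quantity falls by |ΔQ| = |305 − 287| = 18.
DWL = ½ · t · |ΔQ| = ½ · 27 · 18 = $243.

Deadweight loss = $243.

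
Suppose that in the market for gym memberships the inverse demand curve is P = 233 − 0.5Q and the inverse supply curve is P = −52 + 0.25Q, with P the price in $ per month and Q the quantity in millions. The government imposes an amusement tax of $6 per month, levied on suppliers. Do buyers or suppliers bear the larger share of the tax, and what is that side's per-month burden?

Buyers bear the larger share: $4 per month.

Inverting to Q(P) form: Qd = 466 − 2P; Qs = 4P + 208.
Before the tax: set 466 − 2P = 4P + 208 → P* = $43, Q* = 380.
With the tax collected from suppliers, supply shifts: Qs = 4(P − 6) + 208.
New equilibrium: buyers pay $47, suppliers receive $41, Q = 372. (Wedge: Pb − Ps = 6.)
Per-month burden: buyers $4, suppliers $2.
Buyers take the larger share because demand is less price-elastic here (demand slope 2 vs supply slope 4).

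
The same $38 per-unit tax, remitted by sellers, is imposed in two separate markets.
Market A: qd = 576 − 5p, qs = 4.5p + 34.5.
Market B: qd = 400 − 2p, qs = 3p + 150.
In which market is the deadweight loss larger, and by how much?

Market A: pre-tax p* = $57, q* = 291; post-tax q = 201; deadweight loss = $1710.
Market B: pre-tax p* = $50, q* = 300; post-tax q = 254.4; deadweight loss = $866.4.
Difference: $1710 vs $866.4 → market A is larger by $843.6.

Market A, by $843.6.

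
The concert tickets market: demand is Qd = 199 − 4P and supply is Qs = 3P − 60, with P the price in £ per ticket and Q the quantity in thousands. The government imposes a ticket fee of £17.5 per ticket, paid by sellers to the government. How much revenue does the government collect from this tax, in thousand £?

Tax revenue = £367.5 thousand.

Without the tax, 199 − 4P = 3P − 60 gives 7P = 259, so P* = £37 and Q* = 51.
With the tax collected from sellers, supply shifts: Qs = 3(P − 17.5) − 60.
New equilibrium: consumers pay £44.5, sellers receive £27, Q = 21. (Wedge: Pb − Ps = 17.5.)
Revenue = t · Q = 17.5 · 21 = £367.5.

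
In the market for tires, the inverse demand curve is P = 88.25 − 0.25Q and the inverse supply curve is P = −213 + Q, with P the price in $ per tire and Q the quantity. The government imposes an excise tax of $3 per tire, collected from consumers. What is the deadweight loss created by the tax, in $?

Deadweight loss = $3.6.

Rewrite in direct form: Qd = 353 − 4P and Qs = P + 213.
Before the tax: set 353 − 4P = P + 213 → P* = $28, Q* = 241.
With the tax collected from consumers, demand (in seller-price terms) shifts: Qd = 353 − 4(P + 3).
Solving gives Q = 238.6 with consumers paying $28.6 and sellers receiving $25.6 (the $3 wedge).
Quantity falls by |ΔQ| = |241 − 238.6| = 2.4.
DWL = ½ · t · |ΔQ| = ½ · 3 · 2.4 = $3.6.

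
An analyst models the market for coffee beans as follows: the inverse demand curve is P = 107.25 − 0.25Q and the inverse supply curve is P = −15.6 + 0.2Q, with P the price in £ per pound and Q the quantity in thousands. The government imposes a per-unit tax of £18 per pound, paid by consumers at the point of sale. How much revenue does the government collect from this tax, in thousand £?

Tax revenue = £4194 thousand.

Rewrite in direct form: Qd = 429 − 4P and Qs = 5P + 78.
Before the tax: set 429 − 4P = 5P + 78 → P* = £39, Q* = 273.
With the tax collected from consumers, demand (in seller-price terms) shifts: Qd = 429 − 4(P + 18).
Solving gives Q = 233 with consumers paying £49 and producers receiving £31 (the £18 wedge).
Revenue = t · Q = 18 · 233 = £4194.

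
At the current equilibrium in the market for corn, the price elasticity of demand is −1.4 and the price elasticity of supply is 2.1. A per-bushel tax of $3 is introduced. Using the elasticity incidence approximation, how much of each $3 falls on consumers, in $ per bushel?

Consumers bear ≈ $1.8 per bushel.

Incidence ratio: consumers' share ≈ εs / (εs + |εd|) = 2.1 / (2.1 + 1.4) = 0.6.
So consumers bear ≈ 0.6 × $3 = $1.8; suppliers bear $1.2.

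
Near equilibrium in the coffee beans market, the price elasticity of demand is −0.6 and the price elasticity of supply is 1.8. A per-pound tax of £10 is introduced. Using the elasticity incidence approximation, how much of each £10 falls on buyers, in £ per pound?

Buyers bear ≈ £7.5 per pound.

Incidence ratio: buyers' share ≈ εs / (εs + |εd|) = 1.8 / (1.8 + 0.6) = 0.75.
So buyers bear ≈ 0.75 × £10 = £7.5; sellers bear £2.5.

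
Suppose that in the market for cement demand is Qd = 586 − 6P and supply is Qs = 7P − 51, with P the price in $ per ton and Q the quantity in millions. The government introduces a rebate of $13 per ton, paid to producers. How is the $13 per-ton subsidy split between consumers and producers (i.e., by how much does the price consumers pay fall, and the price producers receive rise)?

Without the subsidy, 586 − 6P = 7P − 51 gives 13P = 637, so P* = $49 and Q* = 292.
With a per-unit subsidy paid to producers, each receives P + 13 per unit sold, so supply becomes Qs = 7(P + 13) − 51.
New equilibrium: consumers pay $42, producers receive $55, Q = 334. (Wedge: Pb − Ps = −13.)
Gain to consumers: $7; to producers: $6. (They sum to $13.)

Consumers gain $7 per ton; producers gain $6 per ton.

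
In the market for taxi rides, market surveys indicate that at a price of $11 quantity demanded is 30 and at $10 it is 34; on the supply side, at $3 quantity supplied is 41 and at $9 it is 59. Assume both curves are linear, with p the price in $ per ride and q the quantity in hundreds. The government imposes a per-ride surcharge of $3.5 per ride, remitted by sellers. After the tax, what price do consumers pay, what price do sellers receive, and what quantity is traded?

Demand slope: (34 − 30)/(10 − 11) = -4, so qd = 74 − 4p.
Supply slope: (59 − 41)/(9 − 3) = 3, so qs = 3p + 32.
Before the tax: set 74 − 4p = 3p + 32 → p* = $6, q* = 50.
With the tax collected from sellers, supply shifts: qs = 3(p − 3.5) + 32.
Solving gives q = 44 with consumers paying $7.5 and sellers receiving $4 (the $3.5 wedge).

Consumers pay $7.5; sellers receive $4; quantity = 44.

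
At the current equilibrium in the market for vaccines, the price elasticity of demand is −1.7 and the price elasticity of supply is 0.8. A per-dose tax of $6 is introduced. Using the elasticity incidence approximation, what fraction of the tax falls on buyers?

Incidence ratio: buyers' share ≈ εs / (εs + |εd|) = 0.8 / (0.8 + 1.7) = 0.32.
Supply is the less elastic side, so buyers bear the smaller share.

Buyers' share ≈ 0.32.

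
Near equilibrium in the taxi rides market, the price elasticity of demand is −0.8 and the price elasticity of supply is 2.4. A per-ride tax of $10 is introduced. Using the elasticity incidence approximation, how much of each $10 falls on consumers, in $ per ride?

Consumers bear ≈ $7.5 per ride.

Incidence ratio: consumers' share ≈ εs / (εs + |εd|) = 2.4 / (2.4 + 0.8) = 0.75.
So consumers bear ≈ 0.75 × $10 = $7.5; producers bear $2.5.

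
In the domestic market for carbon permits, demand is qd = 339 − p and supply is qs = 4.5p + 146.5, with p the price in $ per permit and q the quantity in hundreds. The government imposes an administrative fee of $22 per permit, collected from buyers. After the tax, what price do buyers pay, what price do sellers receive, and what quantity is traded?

Without the tax, 339 − p = 4.5p + 146.5 gives 5.5p = 192.5, so p* = $35 and q* = 304.
With the tax collected from buyers, demand (in seller-price terms) shifts: qd = 339 − (p + 22).
Solving gives q = 286 with buyers paying $53 and sellers receiving $31 (the $22 wedge).

Buyers pay $53; sellers receive $31; quantity = 286.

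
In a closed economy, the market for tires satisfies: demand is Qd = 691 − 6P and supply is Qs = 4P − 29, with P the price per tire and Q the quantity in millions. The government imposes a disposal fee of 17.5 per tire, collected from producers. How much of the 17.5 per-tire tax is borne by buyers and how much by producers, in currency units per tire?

Without the tax, 691 − 6P = 4P − 29 gives 10P = 720, so P* = 72 and Q* = 259.
With the tax collected from producers, supply shifts: Qs = 4(P − 17.5) − 29.
Solving gives Q = 217 with buyers paying 79 and producers receiving 61.5 (the 17.5 wedge).
Burden on buyers: 7; on producers: 10.5. (They sum to 17.5.)
The less price-elastic side of the market bears the larger share of a per-unit tax.

Buyers bear 7 per tire; producers bear 10.5 per tire.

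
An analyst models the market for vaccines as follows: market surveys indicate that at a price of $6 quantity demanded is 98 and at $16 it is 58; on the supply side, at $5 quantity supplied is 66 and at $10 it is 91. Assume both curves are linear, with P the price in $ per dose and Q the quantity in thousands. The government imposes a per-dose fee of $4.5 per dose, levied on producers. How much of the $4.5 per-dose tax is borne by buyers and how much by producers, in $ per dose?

Demand slope: (58 − 98)/(16 − 6) = -4, so Qd = 122 − 4P.
Supply slope: (91 − 66)/(10 − 5) = 5, so Qs = 5P + 41.
Without the tax, 122 − 4P = 5P + 41 gives 9P = 81, so P* = $9 and Q* = 86.
With the tax collected from producers, supply shifts: Qs = 5(P − 4.5) + 41.
New equilibrium: buyers pay $11.5, producers receive $7, Q = 76. (Wedge: Pb − Ps = 4.5.)
Burden on buyers: $2.5; on producers: $2. (They sum to $4.5.)
The less price-elastic side of the market bears the larger share of a per-unit tax.

Buyers bear $2.5 per dose; producers bear $2 per dose.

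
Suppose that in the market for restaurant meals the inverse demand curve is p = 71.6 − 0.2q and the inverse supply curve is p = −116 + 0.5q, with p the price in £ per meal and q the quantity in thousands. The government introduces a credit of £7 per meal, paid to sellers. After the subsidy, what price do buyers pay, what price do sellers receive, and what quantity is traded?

Buyers pay £16; sellers receive £23; quantity = 278.

Rewrite in direct form: qd = 358 − 5p and qs = 2p + 232.
Before the subsidy: set 358 − 5p = 2p + 232 → p* = £18, q* = 268.
With a per-unit subsidy paid to sellers, each receives p + 7 per unit sold, so supply becomes qs = 2(p + 7) + 232.
Solving gives q = 278 with buyers paying £16 and sellers receiving £23 (the £7 wedge).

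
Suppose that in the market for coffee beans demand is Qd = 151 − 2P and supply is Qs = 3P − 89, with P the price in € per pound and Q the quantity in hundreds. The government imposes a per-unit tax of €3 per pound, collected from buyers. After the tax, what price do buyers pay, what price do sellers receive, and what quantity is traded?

Before the tax: set 151 − 2P = 3P − 89 → P* = €48, Q* = 55.
With the tax collected from buyers, demand (in seller-price terms) shifts: Qd = 151 − 2(P + 3).
New equilibrium: buyers pay €49.8, sellers receive €46.8, Q = 51.4. (Wedge: Pb − Ps = 3.)
The less price-elastic side of the market bears the larger share of a per-unit tax.

Buyers pay €49.8; sellers receive €46.8; quantity = 51.4.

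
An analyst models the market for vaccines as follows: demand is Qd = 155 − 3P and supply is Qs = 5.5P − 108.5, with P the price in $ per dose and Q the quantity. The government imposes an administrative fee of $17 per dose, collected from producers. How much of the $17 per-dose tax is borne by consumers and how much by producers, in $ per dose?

Consumers bear $11 per dose; producers bear $6 per dose.

Without the tax, 155 − 3P = 5.5P − 108.5 gives 8.5P = 263.5, so P* = $31 and Q* = 62.
With the tax collected from producers, supply shifts: Qs = 5.5(P − 17) − 108.5.
New equilibrium: consumers pay $42, producers receive $25, Q = 29. (Wedge: Pb − Ps = 17.)
Burden on consumers: $11; on producers: $6. (They sum to $17.)
The less price-elastic side of the market bears the larger share of a per-unit tax.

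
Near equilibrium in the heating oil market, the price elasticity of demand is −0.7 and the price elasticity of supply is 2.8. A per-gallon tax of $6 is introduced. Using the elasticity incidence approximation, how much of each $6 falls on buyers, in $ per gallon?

Buyers bear ≈ $4.8 per gallon.

Incidence ratio: buyers' share ≈ εs / (εs + |εd|) = 2.8 / (2.8 + 0.7) = 0.8.
So buyers bear ≈ 0.8 × $6 = $4.8; sellers bear $1.2.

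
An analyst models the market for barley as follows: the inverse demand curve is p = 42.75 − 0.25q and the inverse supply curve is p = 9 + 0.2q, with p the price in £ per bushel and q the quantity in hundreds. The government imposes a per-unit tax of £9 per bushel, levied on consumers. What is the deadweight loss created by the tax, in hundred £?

Deadweight loss = £90 hundred.

Inverting to q(p) form: qd = 171 − 4p; qs = 5p − 45.
Without the tax, 171 − 4p = 5p − 45 gives 9p = 216, so p* = £24 and q* = 75.
With the tax collected from consumers, demand (in seller-price terms) shifts: qd = 171 − 4(p + 9).
Solving gives q = 55 with consumers paying £29 and suppliers receiving £20 (the £9 wedge).
Quantity falls by |ΔQ| = |75 − 55| = 20.
DWL = ½ · t · |ΔQ| = ½ · 9 · 20 = £90.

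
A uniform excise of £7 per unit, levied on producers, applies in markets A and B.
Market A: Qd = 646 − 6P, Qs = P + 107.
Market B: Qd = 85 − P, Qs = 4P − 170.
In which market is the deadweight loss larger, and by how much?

Market A, by £1.4.

Market A: pre-tax P* = £77, Q* = 184; post-tax Q = 178; deadweight loss = £21.
Market B: pre-tax P* = £51, Q* = 34; post-tax Q = 28.4; deadweight loss = £19.6.
Difference: £21 vs £19.6 → market A is larger by £1.4.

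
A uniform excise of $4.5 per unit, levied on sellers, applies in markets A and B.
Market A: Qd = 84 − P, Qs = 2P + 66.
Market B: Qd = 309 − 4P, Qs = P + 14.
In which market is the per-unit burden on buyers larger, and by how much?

Market A, by $2.1.

Market A: pre-tax P* = $6, Q* = 78; post-tax Q = 75; per-unit burden on buyers = $3.
Market B: pre-tax P* = $59, Q* = 73; post-tax Q = 69.4; per-unit burden on buyers = $0.9.
Difference: $3 vs $0.9 → market A is larger by $2.1.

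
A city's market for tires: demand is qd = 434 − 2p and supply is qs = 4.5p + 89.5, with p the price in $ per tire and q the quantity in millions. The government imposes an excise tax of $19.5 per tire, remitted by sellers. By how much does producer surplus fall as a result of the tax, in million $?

Producer surplus falls by $1887 million.

Before the tax: set 434 − 2p = 4.5p + 89.5 → p* = $53, q* = 328.
With the tax collected from sellers, supply shifts: qs = 4.5(p − 19.5) + 89.5.
New equilibrium: buyers pay $66.5, sellers receive $47, q = 301. (Wedge: pb − ps = 19.5.)
ΔPS is the trapezoid between Q = 301 and Q = 328 of height $6: ½ · (328 + 301) · 6 = $1887.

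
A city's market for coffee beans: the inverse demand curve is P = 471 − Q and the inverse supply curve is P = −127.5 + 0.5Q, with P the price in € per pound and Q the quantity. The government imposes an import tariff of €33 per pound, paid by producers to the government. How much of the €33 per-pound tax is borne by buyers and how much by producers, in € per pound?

Buyers bear €22 per pound; producers bear €11 per pound.

Rewrite in direct form: Qd = 471 − P and Qs = 2P + 255.
Before the tax: set 471 − P = 2P + 255 → P* = €72, Q* = 399.
With the tax collected from producers, supply shifts: Qs = 2(P − 33) + 255.
Solving gives Q = 377 with buyers paying €94 and producers receiving €61 (the €33 wedge).
Burden on buyers: €22; on producers: €11. (They sum to €33.)
The less price-elastic side of the market bears the larger share of a per-unit tax.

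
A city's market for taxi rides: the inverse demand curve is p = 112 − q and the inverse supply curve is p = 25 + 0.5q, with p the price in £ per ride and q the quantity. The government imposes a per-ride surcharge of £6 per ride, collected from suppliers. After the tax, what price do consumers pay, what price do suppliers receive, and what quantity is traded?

Inverting to q(p) form: qd = 112 − p; qs = 2p − 50.
Before the tax: set 112 − p = 2p − 50 → p* = £54, q* = 58.
With the tax collected from suppliers, supply shifts: qs = 2(p − 6) − 50.
New equilibrium: consumers pay £58, suppliers receive £52, q = 54. (Wedge: pb − ps = 6.)

Consumers pay £58; suppliers receive £52; quantity = 54.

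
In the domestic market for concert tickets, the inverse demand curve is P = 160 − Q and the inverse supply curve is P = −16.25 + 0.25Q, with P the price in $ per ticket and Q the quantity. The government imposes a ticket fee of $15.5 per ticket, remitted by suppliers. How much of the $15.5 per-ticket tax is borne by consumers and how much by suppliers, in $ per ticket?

Consumers bear $12.4 per ticket; suppliers bear $3.1 per ticket.

Inverting to Q(P) form: Qd = 160 − P; Qs = 4P + 65.
Without the tax, 160 − P = 4P + 65 gives 5P = 95, so P* = $19 and Q* = 141.
With the tax collected from suppliers, supply shifts: Qs = 4(P − 15.5) + 65.
New equilibrium: consumers pay $31.4, suppliers receive $15.9, Q = 128.6. (Wedge: Pb − Ps = 15.5.)
Burden on consumers: $12.4; on suppliers: $3.1. (They sum to $15.5.)
The less price-elastic side of the market bears the larger share of a per-unit tax.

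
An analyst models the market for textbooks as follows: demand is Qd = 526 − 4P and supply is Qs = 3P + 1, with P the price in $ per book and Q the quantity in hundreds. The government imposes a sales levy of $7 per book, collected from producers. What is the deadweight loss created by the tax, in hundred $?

Without the tax, 526 − 4P = 3P + 1 gives 7P = 525, so P* = $75 and Q* = 226.
With the tax collected from producers, supply shifts: Qs = 3(P − 7) + 1.
New equilibrium: buyers pay $78, producers receive $71, Q = 214. (Wedge: Pb − Ps = 7.)
Quantity falls by |ΔQ| = |226 − 214| = 12.
DWL = ½ · t · |ΔQ| = ½ · 7 · 12 = $42.

Deadweight loss = $42 hundred.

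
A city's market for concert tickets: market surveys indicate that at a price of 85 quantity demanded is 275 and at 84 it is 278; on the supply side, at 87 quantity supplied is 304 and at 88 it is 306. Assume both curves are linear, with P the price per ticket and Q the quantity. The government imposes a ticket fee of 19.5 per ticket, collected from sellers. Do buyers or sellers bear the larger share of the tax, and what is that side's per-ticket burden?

Demand slope: (278 − 275)/(84 − 85) = -3, so Qd = 530 − 3P.
Supply slope: (306 − 304)/(88 − 87) = 2, so Qs = 2P + 130.
Before the tax: set 530 − 3P = 2P + 130 → P* = 80, Q* = 290.
With the tax collected from sellers, supply shifts: Qs = 2(P − 19.5) + 130.
Solving gives Q = 266.6 with buyers paying 87.8 and sellers receiving 68.3 (the 19.5 wedge).
Per-ticket burden: buyers 7.8, sellers 11.7.
Sellers take the larger share because supply is less price-elastic here (demand slope 3 vs supply slope 2).
The less price-elastic side of the market bears the larger share of a per-unit tax.

Sellers bear the larger share: 11.7 per ticket.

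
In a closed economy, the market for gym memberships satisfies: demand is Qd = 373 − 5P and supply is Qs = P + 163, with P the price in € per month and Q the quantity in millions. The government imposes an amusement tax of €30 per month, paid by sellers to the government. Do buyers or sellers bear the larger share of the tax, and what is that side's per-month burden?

Without the tax, 373 − 5P = P + 163 gives 6P = 210, so P* = €35 and Q* = 198.
With the tax collected from sellers, supply shifts: Qs = (P − 30) + 163.
Solving gives Q = 173 with buyers paying €40 and sellers receiving €10 (the €30 wedge).
Per-month burden: buyers €5, sellers €25.
Sellers take the larger share because supply is less price-elastic here (demand slope 5 vs supply slope 1).
The less price-elastic side of the market bears the larger share of a per-unit tax.

Sellers bear the larger share: €25 per month.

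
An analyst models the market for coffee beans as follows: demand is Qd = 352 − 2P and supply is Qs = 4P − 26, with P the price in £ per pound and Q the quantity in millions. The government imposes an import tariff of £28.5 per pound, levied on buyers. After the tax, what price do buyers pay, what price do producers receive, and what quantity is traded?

Buyers pay £82; producers receive £53.5; quantity = 188.

Before the tax: set 352 − 2P = 4P − 26 → P* = £63, Q* = 226.
With the tax collected from buyers, demand (in seller-price terms) shifts: Qd = 352 − 2(P + 28.5).
Solving gives Q = 188 with buyers paying £82 and producers receiving £53.5 (the £28.5 wedge).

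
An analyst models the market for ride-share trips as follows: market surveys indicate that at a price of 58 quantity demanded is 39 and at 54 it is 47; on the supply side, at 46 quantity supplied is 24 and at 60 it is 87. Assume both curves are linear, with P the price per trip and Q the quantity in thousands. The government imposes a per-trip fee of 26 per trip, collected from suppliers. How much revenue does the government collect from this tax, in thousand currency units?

Demand slope: (47 − 39)/(54 − 58) = -2, so Qd = 155 − 2P.
Supply slope: (87 − 24)/(60 − 46) = 4.5, so Qs = 4.5P − 183.
Before the tax: set 155 − 2P = 4.5P − 183 → P* = 52, Q* = 51.
With the tax collected from suppliers, supply shifts: Qs = 4.5(P − 26) − 183.
Solving gives Q = 15 with consumers paying 70 and suppliers receiving 44 (the 26 wedge).
Revenue = t · Q = 26 · 15 = 390.

Tax revenue = 390 thousand.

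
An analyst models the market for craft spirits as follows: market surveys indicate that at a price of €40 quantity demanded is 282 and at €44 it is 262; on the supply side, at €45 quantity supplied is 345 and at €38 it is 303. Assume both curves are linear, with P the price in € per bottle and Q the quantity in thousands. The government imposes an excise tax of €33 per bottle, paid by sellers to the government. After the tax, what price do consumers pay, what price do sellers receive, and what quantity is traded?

Demand slope: (262 − 282)/(44 − 40) = -5, so Qd = 482 − 5P.
Supply slope: (303 − 345)/(38 − 45) = 6, so Qs = 6P + 75.
Before the tax: set 482 − 5P = 6P + 75 → P* = €37, Q* = 297.
With the tax collected from sellers, supply shifts: Qs = 6(P − 33) + 75.
Solving gives Q = 207 with consumers paying €55 and sellers receiving €22 (the €33 wedge).
The less price-elastic side of the market bears the larger share of a per-unit tax.

Consumers pay €55; sellers receive €22; quantity = 207.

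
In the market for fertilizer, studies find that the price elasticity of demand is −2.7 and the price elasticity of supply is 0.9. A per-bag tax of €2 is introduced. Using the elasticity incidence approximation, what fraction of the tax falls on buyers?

Buyers' share ≈ 0.25.

Incidence ratio: buyers' share ≈ εs / (εs + |εd|) = 0.9 / (0.9 + 2.7) = 0.25.
Supply is the less elastic side, so buyers bear the smaller share.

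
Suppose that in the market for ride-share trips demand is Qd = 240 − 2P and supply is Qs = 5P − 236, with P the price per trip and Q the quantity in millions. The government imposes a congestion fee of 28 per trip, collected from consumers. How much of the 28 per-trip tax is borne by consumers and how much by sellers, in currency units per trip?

Without the tax, 240 − 2P = 5P − 236 gives 7P = 476, so P* = 68 and Q* = 104.
With the tax collected from consumers, demand (in seller-price terms) shifts: Qd = 240 − 2(P + 28).
New equilibrium: consumers pay 88, sellers receive 60, Q = 64. (Wedge: Pb − Ps = 28.)
Burden on consumers: 20; on sellers: 8. (They sum to 28.)
The less price-elastic side of the market bears the larger share of a per-unit tax.

Consumers bear 20 per trip; sellers bear 8 per trip.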